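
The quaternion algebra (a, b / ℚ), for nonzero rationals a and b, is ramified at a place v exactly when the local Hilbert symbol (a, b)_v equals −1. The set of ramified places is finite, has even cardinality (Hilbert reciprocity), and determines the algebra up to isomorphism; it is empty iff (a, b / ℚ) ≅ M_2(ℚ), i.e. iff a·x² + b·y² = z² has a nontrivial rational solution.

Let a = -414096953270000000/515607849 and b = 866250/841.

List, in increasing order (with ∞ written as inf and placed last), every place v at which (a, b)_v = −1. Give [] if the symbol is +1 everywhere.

Mod squares: a ≡ -1430, b ≡ 154. Check v ∈ {∞, 2, 3, 5, 7, 11, 13, 17, 29}.
v=2: v_2(a)=7, v_2(b)=1; units ≡ 5, 5 (mod 8); ε·ε+αω+βω = 0·0+7·1+1·1 ≡ 0  ⇒  (a,b)_2 = +1.
v=7: a=7^2·(≡6), b=7^1·(≡4) mod 7; (6|7)=-1, (4|7)=+1; (−1)^{2·1·3}·(-1)^1·(+1)^2 = -1.
v=∞: -1430 < 0 and 154 > 0  ⇒  (a,b)_∞ = +1.
v=17: a=17^2·(≡8), b=17^0·(≡4) mod 17; (8|17)=+1, (4|17)=+1; (−1)^{2·0·8}·(+1)^0·(+1)^2 = +1.
v=11: a=11^3·(≡6), b=11^1·(≡9) mod 11; (6|11)=-1, (9|11)=+1; (−1)^{3·1·5}·(-1)^1·(+1)^3 = +1.
v=5: a=5^7·(≡1), b=5^4·(≡1) mod 5; (1|5)=+1, (1|5)=+1; (−1)^{7·4·2}·(+1)^4·(+1)^7 = +1.
v=29: a=29^-4·(≡16), b=29^-2·(≡20) mod 29; (16|29)=+1, (20|29)=+1; (−1)^{-4·-2·14}·(+1)^-2·(+1)^-4 = +1.
v=13: a=13^3·(≡7), b=13^0·(≡11) mod 13; (7|13)=-1, (11|13)=-1; (−1)^{3·0·6}·(-1)^0·(-1)^3 = -1.
v=3: a=3^-6·(≡1), b=3^2·(≡1) mod 3; (1|3)=+1, (1|3)=+1; (−1)^{-6·2·1}·(+1)^2·(+1)^-6 = +1.
(-1430, 154 / ℚ) ramifies at {7, 13}: a division algebra.

[7, 13]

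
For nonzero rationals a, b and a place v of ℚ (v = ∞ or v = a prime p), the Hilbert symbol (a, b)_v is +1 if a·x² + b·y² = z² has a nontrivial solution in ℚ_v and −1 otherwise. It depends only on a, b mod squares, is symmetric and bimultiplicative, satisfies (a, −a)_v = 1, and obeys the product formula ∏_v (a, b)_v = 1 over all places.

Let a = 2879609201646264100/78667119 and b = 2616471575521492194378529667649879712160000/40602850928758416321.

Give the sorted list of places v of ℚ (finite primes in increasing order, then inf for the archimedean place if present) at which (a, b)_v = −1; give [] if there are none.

[13, 19, 23, 41]

(a, b) ≡ (7220551, 19721) mod (ℚ^×)²; places V = {2, 3, 5, 13, 17, 19, 23, 31, 37, 41, 43, 59, ∞}.
(a,b)_19: α=1, u≡8; β=2, v≡13 (mod 19); (8|19)=-1, (13|19)=-1; sign (−1)^0·-1^2·-1^1 = -1.
(a,b)_59: α=-2, u≡10; β=-4, v≡53 (mod 59); (10|59)=-1, (53|59)=+1; sign (−1)^0·-1^-4·+1^-2 = +1.
(a,b)_37: α=2, u≡25; β=5, v≡31 (mod 37); (25|37)=+1, (31|37)=-1; sign (−1)^0·+1^5·-1^2 = +1.
(a,b)_31: α=-1, u≡5; β=-2, v≡7 (mod 31); (5|31)=+1, (7|31)=+1; sign (−1)^0·+1^-2·+1^-1 = +1.
(a,b)_3: α=-6, u≡1; β=-20, v≡2 (mod 3); (1|3)=+1, (2|3)=-1; sign (−1)^0·+1^-20·-1^-6 = +1.
(a,b)_23: α=1, u≡22; β=2, v≡19 (mod 23); (22|23)=-1, (19|23)=-1; sign (−1)^0·-1^2·-1^1 = -1.
(a,b)_∞: sgn(7220551)=+, sgn(19721)=+, so +1.
(a,b)_2: α=2, β=8; u≡7, v≡1 (mod 8); ε(u)ε(v)=1·0, αω(v)=2·0, βω(u)=8·0; sum ≡ 0  ⇒  +1.
(a,b)_43: α=2, u≡39; β=4, v≡3 (mod 43); (39|43)=-1, (3|43)=-1; sign (−1)^0·-1^4·-1^2 = +1.
(a,b)_17: α=2, u≡12; β=4, v≡8 (mod 17); (12|17)=-1, (8|17)=+1; sign (−1)^0·-1^4·+1^2 = +1.
(a,b)_13: α=3, u≡8; β=7, v≡10 (mod 13); (8|13)=-1, (10|13)=+1; sign (−1)^0·-1^7·+1^3 = -1.
(a,b)_5: α=2, u≡1; β=4, v≡1 (mod 5); (1|5)=+1, (1|5)=+1; sign (−1)^0·+1^4·+1^2 = +1.
(a,b)_41: α=1, u≡2; β=3, v≡34 (mod 41); (2|41)=+1, (34|41)=-1; sign (−1)^0·+1^3·-1^1 = -1.
(7220551, 19721 / ℚ) ramifies at {13, 19, 23, 41}: a division algebra.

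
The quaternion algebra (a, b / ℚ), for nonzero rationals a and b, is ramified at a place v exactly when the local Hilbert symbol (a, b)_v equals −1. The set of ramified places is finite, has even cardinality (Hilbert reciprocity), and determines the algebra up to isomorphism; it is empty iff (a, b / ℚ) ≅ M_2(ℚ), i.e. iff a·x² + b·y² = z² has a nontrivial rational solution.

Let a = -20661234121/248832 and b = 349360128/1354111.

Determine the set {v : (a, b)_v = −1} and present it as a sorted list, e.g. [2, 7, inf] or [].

[11, 13, 17, 29]

Mod squares: a ≡ -374187, b ≡ 403. Check v ∈ {∞, 2, 3, 11, 13, 17, 19, 23, 29, 31, 37}.
v=3: a=3^-5·(≡2), b=3^8·(≡1) mod 3; (2|3)=-1, (1|3)=+1; (−1)^{-5·8·1}·(-1)^8·(+1)^-5 = +1.
v=2: v_2(a)=-10, v_2(b)=12; units ≡ 5, 3 (mod 8); ε·ε+αω+βω = 0·1+-10·1+12·1 ≡ 0  ⇒  (a,b)_2 = +1.
v=29: a=29^1·(≡21), b=29^0·(≡2) mod 29; (21|29)=-1, (2|29)=-1; (−1)^{1·0·14}·(-1)^0·(-1)^1 = -1.
v=23: a=23^1·(≡20), b=23^0·(≡2) mod 23; (20|23)=-1, (2|23)=+1; (−1)^{1·0·11}·(-1)^0·(+1)^1 = +1.
v=31: a=31^0·(≡14), b=31^-1·(≡24) mod 31; (14|31)=+1, (24|31)=-1; (−1)^{0·-1·15}·(+1)^-1·(-1)^0 = +1.
v=13: a=13^0·(≡8), b=13^1·(≡7) mod 13; (8|13)=-1, (7|13)=-1; (−1)^{0·1·6}·(-1)^1·(-1)^0 = -1.
v=19: a=19^0·(≡10), b=19^-2·(≡17) mod 19; (10|19)=-1, (17|19)=+1; (−1)^{0·-2·9}·(-1)^-2·(+1)^0 = +1.
v=17: a=17^1·(≡8), b=17^0·(≡3) mod 17; (8|17)=+1, (3|17)=-1; (−1)^{1·0·8}·(+1)^0·(-1)^1 = -1.
v=∞: -374187 < 0 and 403 > 0  ⇒  (a,b)_∞ = +1.
v=37: a=37^2·(≡13), b=37^0·(≡33) mod 37; (13|37)=-1, (33|37)=+1; (−1)^{2·0·18}·(-1)^0·(+1)^2 = +1.
v=11: a=11^3·(≡10), b=11^-2·(≡10) mod 11; (10|11)=-1, (10|11)=-1; (−1)^{3·-2·5}·(-1)^-2·(-1)^3 = -1.
|Ram(-374187, 403)| = 4, even; anisotropic at {11, 13, 17, 29}.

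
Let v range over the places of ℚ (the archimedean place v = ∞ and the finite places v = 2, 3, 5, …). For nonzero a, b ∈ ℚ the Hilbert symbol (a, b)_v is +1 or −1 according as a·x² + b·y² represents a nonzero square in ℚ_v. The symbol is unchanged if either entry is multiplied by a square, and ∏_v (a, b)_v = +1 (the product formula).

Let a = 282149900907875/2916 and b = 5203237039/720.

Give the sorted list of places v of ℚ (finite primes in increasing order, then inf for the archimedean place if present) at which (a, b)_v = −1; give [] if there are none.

Mod squares: a ≡ 35, b ≡ 12155. Check v ∈ {∞, 2, 3, 5, 7, 11, 13, 17, 19}.
v=7: a=7^1·(≡5), b=7^2·(≡5) mod 7; (5|7)=-1, (5|7)=-1; (−1)^{1·2·3}·(-1)^2·(-1)^1 = -1.
v=3: a=3^-6·(≡2), b=3^-2·(≡2) mod 3; (2|3)=-1, (2|3)=-1; (−1)^{-6·-2·1}·(-1)^-2·(-1)^-6 = +1.
v=11: a=11^4·(≡8), b=11^3·(≡9) mod 11; (8|11)=-1, (9|11)=+1; (−1)^{4·3·5}·(-1)^3·(+1)^4 = -1.
v=∞: 35 > 0 and 12155 > 0  ⇒  (a,b)_∞ = +1.
v=13: a=13^2·(≡1), b=13^1·(≡10) mod 13; (1|13)=+1, (10|13)=+1; (−1)^{2·1·6}·(+1)^1·(+1)^2 = +1.
v=5: a=5^3·(≡3), b=5^-1·(≡1) mod 5; (3|5)=-1, (1|5)=+1; (−1)^{3·-1·2}·(-1)^-1·(+1)^3 = -1.
v=17: a=17^0·(≡13), b=17^1·(≡4) mod 17; (13|17)=+1, (4|17)=+1; (−1)^{0·1·8}·(+1)^1·(+1)^0 = +1.
v=2: v_2(a)=-2, v_2(b)=-4; units ≡ 3, 3 (mod 8); ε·ε+αω+βω = 1·1+-2·1+-4·1 ≡ 1  ⇒  (a,b)_2 = -1.
v=19: a=19^4·(≡6), b=19^2·(≡10) mod 19; (6|19)=+1, (10|19)=-1; (−1)^{4·2·9}·(+1)^2·(-1)^4 = +1.
(35, 12155 / ℚ) ramifies at {2, 5, 7, 11}: a division algebra.

[2, 5, 7, 11]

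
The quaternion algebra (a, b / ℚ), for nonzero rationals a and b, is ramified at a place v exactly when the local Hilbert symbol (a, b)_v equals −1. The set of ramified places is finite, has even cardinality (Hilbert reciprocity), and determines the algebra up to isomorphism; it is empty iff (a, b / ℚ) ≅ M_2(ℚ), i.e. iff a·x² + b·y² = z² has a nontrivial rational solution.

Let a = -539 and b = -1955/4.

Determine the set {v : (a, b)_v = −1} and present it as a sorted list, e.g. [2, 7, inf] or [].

[17, inf]

Mod squares: a ≡ -11, b ≡ -1955. Check v ∈ {∞, 2, 5, 7, 11, 17, 23}.
v=∞: -11 < 0 and -1955 < 0  ⇒  (a,b)_∞ = -1.
v=17: a=17^0·(≡5), b=17^1·(≡1) mod 17; (5|17)=-1, (1|17)=+1; (−1)^{0·1·8}·(-1)^1·(+1)^0 = -1.
v=2: v_2(a)=0, v_2(b)=-2; units ≡ 5, 5 (mod 8); ε·ε+αω+βω = 0·0+0·1+-2·1 ≡ 0  ⇒  (a,b)_2 = +1.
v=23: a=23^0·(≡13), b=23^1·(≡19) mod 23; (13|23)=+1, (19|23)=-1; (−1)^{0·1·11}·(+1)^1·(-1)^0 = +1.
v=5: a=5^0·(≡1), b=5^1·(≡1) mod 5; (1|5)=+1, (1|5)=+1; (−1)^{0·1·2}·(+1)^1·(+1)^0 = +1.
v=11: a=11^1·(≡6), b=11^0·(≡9) mod 11; (6|11)=-1, (9|11)=+1; (−1)^{1·0·5}·(-1)^0·(+1)^1 = +1.
v=7: a=7^2·(≡3), b=7^0·(≡3) mod 7; (3|7)=-1, (3|7)=-1; (−1)^{2·0·3}·(-1)^0·(-1)^2 = +1.
(-11, -1955 / ℚ) ramifies at {17, ∞}: a division algebra.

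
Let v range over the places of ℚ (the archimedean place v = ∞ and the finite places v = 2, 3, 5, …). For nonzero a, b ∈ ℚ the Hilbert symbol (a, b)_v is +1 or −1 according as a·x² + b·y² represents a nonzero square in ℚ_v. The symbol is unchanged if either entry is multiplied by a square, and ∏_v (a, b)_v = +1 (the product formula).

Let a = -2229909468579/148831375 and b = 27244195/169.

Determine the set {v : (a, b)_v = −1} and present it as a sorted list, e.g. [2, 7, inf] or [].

Mod squares: a ≡ -62205, b ≡ 32395. Check v ∈ {∞, 2, 3, 5, 7, 11, 13, 19, 29, 31, 41, 47}.
v=31: a=31^0·(≡15), b=31^1·(≡24) mod 31; (15|31)=-1, (24|31)=-1; (−1)^{0·1·15}·(-1)^1·(-1)^0 = -1.
v=2: v_2(a)=0, v_2(b)=0; units ≡ 3, 3 (mod 8); ε·ε+αω+βω = 1·1+0·1+0·1 ≡ 1  ⇒  (a,b)_2 = -1.
v=5: a=5^-3·(≡1), b=5^1·(≡1) mod 5; (1|5)=+1, (1|5)=+1; (−1)^{-3·1·2}·(+1)^1·(+1)^-3 = +1.
v=∞: -62205 < 0 and 32395 > 0  ⇒  (a,b)_∞ = +1.
v=47: a=47^-2·(≡29), b=47^0·(≡18) mod 47; (29|47)=-1, (18|47)=+1; (−1)^{-2·0·23}·(-1)^0·(+1)^-2 = +1.
v=29: a=29^1·(≡25), b=29^2·(≡17) mod 29; (25|29)=+1, (17|29)=-1; (−1)^{1·2·14}·(+1)^2·(-1)^1 = -1.
v=19: a=19^4·(≡9), b=19^1·(≡3) mod 19; (9|19)=+1, (3|19)=-1; (−1)^{4·1·9}·(+1)^1·(-1)^4 = +1.
v=41: a=41^2·(≡9), b=41^0·(≡21) mod 41; (9|41)=+1, (21|41)=+1; (−1)^{2·0·20}·(+1)^0·(+1)^2 = +1.
v=13: a=13^1·(≡12), b=13^-2·(≡4) mod 13; (12|13)=+1, (4|13)=+1; (−1)^{1·-2·6}·(+1)^-2·(+1)^1 = +1.
v=7: a=7^-2·(≡1), b=7^0·(≡6) mod 7; (1|7)=+1, (6|7)=-1; (−1)^{-2·0·3}·(+1)^0·(-1)^-2 = +1.
v=3: a=3^3·(≡1), b=3^0·(≡1) mod 3; (1|3)=+1, (1|3)=+1; (−1)^{3·0·1}·(+1)^0·(+1)^3 = +1.
v=11: a=11^-1·(≡8), b=11^1·(≡10) mod 11; (8|11)=-1, (10|11)=-1; (−1)^{-1·1·5}·(-1)^1·(-1)^-1 = -1.
Ram(-62205, 32395) = {2, 11, 29, 31}; no ℚ_2-point on the conic.

[2, 11, 29, 31]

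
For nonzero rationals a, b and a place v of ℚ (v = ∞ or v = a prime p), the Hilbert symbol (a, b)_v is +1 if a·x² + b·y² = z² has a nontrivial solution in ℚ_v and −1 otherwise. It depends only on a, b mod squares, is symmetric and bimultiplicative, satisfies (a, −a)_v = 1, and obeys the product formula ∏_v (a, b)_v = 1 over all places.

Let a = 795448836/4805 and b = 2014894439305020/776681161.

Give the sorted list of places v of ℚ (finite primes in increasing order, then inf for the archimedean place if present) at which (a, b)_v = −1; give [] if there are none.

[3, 7]

(a, b) ≡ (23205, 455) mod (ℚ^×)²; places V = {2, 3, 5, 7, 13, 17, 23, 29, 31, ∞}.
(a,b)_∞: sgn(23205)=+, sgn(455)=+, so +1.
(a,b)_5: α=-1, u≡1; β=1, v≡4 (mod 5); (1|5)=+1, (4|5)=+1; sign (−1)^0·+1^1·+1^-1 = +1.
(a,b)_3: α=5, u≡1; β=4, v≡2 (mod 3); (1|3)=+1, (2|3)=-1; sign (−1)^0·+1^4·-1^5 = -1.
(a,b)_31: α=-2, u≡24; β=-4, v≡23 (mod 31); (24|31)=-1, (23|31)=-1; sign (−1)^0·-1^-4·-1^-2 = +1.
(a,b)_17: α=1, u≡11; β=2, v≡8 (mod 17); (11|17)=-1, (8|17)=+1; sign (−1)^0·-1^2·+1^1 = +1.
(a,b)_13: α=1, u≡3; β=3, v≡4 (mod 13); (3|13)=+1, (4|13)=+1; sign (−1)^0·+1^3·+1^1 = +1.
(a,b)_23: α=2, u≡5; β=4, v≡6 (mod 23); (5|23)=-1, (6|23)=+1; sign (−1)^0·-1^4·+1^2 = +1.
(a,b)_7: α=1, u≡4; β=1, v≡4 (mod 7); (4|7)=+1, (4|7)=+1; sign (−1)^1·+1^1·+1^1 = -1.
(a,b)_2: α=2, β=2; u≡5, v≡7 (mod 8); ε(u)ε(v)=0·1, αω(v)=2·0, βω(u)=2·1; sum ≡ 0  ⇒  +1.
(a,b)_29: α=0, u≡9; β=-2, v≡16 (mod 29); (9|29)=+1, (16|29)=+1; sign (−1)^0·+1^-2·+1^0 = +1.
|Ram(23205, 455)| = 2, even; anisotropic at {3, 7}.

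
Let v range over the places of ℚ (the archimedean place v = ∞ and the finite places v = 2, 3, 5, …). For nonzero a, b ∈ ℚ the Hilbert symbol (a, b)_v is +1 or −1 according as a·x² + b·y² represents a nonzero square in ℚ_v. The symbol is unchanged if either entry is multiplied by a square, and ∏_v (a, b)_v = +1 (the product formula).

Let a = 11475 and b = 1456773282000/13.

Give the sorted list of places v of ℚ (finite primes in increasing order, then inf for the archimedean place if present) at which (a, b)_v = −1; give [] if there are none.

Mod squares: a ≡ 51, b ≡ 62985. Check v ∈ {∞, 2, 3, 5, 13, 17, 19}.
v=2: v_2(a)=0, v_2(b)=4; units ≡ 3, 1 (mod 8); ε·ε+αω+βω = 1·0+0·0+4·1 ≡ 0  ⇒  (a,b)_2 = +1.
v=19: a=19^0·(≡18), b=19^1·(≡17) mod 19; (18|19)=-1, (17|19)=+1; (−1)^{0·1·9}·(-1)^1·(+1)^0 = -1.
v=∞: 51 > 0 and 62985 > 0  ⇒  (a,b)_∞ = +1.
v=3: a=3^3·(≡2), b=3^3·(≡1) mod 3; (2|3)=-1, (1|3)=+1; (−1)^{3·3·1}·(-1)^3·(+1)^3 = +1.
v=13: a=13^0·(≡9), b=13^-1·(≡10) mod 13; (9|13)=+1, (10|13)=+1; (−1)^{0·-1·6}·(+1)^-1·(+1)^0 = +1.
v=5: a=5^2·(≡4), b=5^3·(≡2) mod 5; (4|5)=+1, (2|5)=-1; (−1)^{2·3·2}·(+1)^3·(-1)^2 = +1.
v=17: a=17^1·(≡12), b=17^5·(≡13) mod 17; (12|17)=-1, (13|17)=+1; (−1)^{1·5·8}·(-1)^5·(+1)^1 = -1.
Ram(51, 62985) = {17, 19}; no ℚ_17-point on the conic.

[17, 19]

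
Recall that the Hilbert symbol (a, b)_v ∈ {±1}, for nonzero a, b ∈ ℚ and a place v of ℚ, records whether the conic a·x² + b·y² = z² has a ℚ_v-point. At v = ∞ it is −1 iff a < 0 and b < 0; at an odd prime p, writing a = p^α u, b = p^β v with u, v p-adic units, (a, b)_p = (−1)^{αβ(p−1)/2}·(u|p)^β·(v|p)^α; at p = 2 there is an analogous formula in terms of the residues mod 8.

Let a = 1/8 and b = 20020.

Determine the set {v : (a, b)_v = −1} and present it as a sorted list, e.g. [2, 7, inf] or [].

[2, 5, 11, 13]

(a, b) ≡ (2, 5005) mod (ℚ^×)²; places V = {2, 5, 7, 11, 13, ∞}.
(a,b)_11: α=0, u≡7; β=1, v≡5 (mod 11); (7|11)=-1, (5|11)=+1; sign (−1)^0·-1^1·+1^0 = -1.
(a,b)_2: α=-3, β=2; u≡1, v≡5 (mod 8); ε(u)ε(v)=0·0, αω(v)=-3·1, βω(u)=2·0; sum ≡ 1  ⇒  -1.
(a,b)_13: α=0, u≡5; β=1, v≡6 (mod 13); (5|13)=-1, (6|13)=-1; sign (−1)^0·-1^1·-1^0 = -1.
(a,b)_∞: sgn(2)=+, sgn(5005)=+, so +1.
(a,b)_7: α=0, u≡1; β=1, v≡4 (mod 7); (1|7)=+1, (4|7)=+1; sign (−1)^0·+1^1·+1^0 = +1.
(a,b)_5: α=0, u≡2; β=1, v≡4 (mod 5); (2|5)=-1, (4|5)=+1; sign (−1)^0·-1^1·+1^0 = -1.
(2, 5005 / ℚ) ramifies at {2, 5, 11, 13}: a division algebra.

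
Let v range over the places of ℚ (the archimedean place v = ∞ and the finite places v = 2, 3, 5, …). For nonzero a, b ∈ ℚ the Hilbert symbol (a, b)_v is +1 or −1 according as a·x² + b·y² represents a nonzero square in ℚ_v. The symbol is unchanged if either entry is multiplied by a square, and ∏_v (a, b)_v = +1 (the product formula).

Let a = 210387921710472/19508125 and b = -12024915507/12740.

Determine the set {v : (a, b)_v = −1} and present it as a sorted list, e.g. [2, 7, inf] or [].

Mod squares: a ≡ 14586, b ≡ -12155. Check v ∈ {∞, 2, 3, 5, 7, 11, 13, 17}.
v=11: a=11^3·(≡6), b=11^3·(≡6) mod 11; (6|11)=-1, (6|11)=-1; (−1)^{3·3·5}·(-1)^3·(-1)^3 = -1.
v=13: a=13^-1·(≡10), b=13^-1·(≡9) mod 13; (10|13)=+1, (9|13)=+1; (−1)^{-1·-1·6}·(+1)^-1·(+1)^-1 = +1.
v=5: a=5^-4·(≡4), b=5^-1·(≡1) mod 5; (4|5)=+1, (1|5)=+1; (−1)^{-4·-1·2}·(+1)^-1·(+1)^-4 = +1.
v=2: v_2(a)=3, v_2(b)=-2; units ≡ 5, 5 (mod 8); ε·ε+αω+βω = 0·0+3·1+-2·1 ≡ 1  ⇒  (a,b)_2 = -1.
v=∞: 14586 > 0 and -12155 < 0  ⇒  (a,b)_∞ = +1.
v=7: a=7^-4·(≡6), b=7^-2·(≡4) mod 7; (6|7)=-1, (4|7)=+1; (−1)^{-4·-2·3}·(-1)^-2·(+1)^-4 = +1.
v=3: a=3^19·(≡2), b=3^12·(≡1) mod 3; (2|3)=-1, (1|3)=+1; (−1)^{19·12·1}·(-1)^12·(+1)^19 = +1.
v=17: a=17^1·(≡2), b=17^1·(≡2) mod 17; (2|17)=+1, (2|17)=+1; (−1)^{1·1·8}·(+1)^1·(+1)^1 = +1.
Ram(14586, -12155) = {2, 11}; no ℚ_2-point on the conic.

[2, 11]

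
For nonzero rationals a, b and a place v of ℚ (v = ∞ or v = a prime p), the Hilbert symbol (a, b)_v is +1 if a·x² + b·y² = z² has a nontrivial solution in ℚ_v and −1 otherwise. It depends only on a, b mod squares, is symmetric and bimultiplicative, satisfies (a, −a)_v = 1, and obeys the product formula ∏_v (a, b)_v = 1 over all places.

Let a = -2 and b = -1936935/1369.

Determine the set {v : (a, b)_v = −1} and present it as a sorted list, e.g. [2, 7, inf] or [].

Mod squares: a ≡ -2, b ≡ -215215. Check v ∈ {∞, 2, 3, 5, 7, 11, 13, 37, 43}.
v=7: a=7^0·(≡5), b=7^1·(≡3) mod 7; (5|7)=-1, (3|7)=-1; (−1)^{0·1·3}·(-1)^1·(-1)^0 = -1.
v=5: a=5^0·(≡3), b=5^1·(≡2) mod 5; (3|5)=-1, (2|5)=-1; (−1)^{0·1·2}·(-1)^1·(-1)^0 = -1.
v=∞: -2 < 0 and -215215 < 0  ⇒  (a,b)_∞ = -1.
v=43: a=43^0·(≡41), b=43^1·(≡28) mod 43; (41|43)=+1, (28|43)=-1; (−1)^{0·1·21}·(+1)^1·(-1)^0 = +1.
v=37: a=37^0·(≡35), b=37^-2·(≡15) mod 37; (35|37)=-1, (15|37)=-1; (−1)^{0·-2·18}·(-1)^-2·(-1)^0 = +1.
v=2: v_2(a)=1, v_2(b)=0; units ≡ 7, 1 (mod 8); ε·ε+αω+βω = 1·0+1·0+0·0 ≡ 0  ⇒  (a,b)_2 = +1.
v=13: a=13^0·(≡11), b=13^1·(≡6) mod 13; (11|13)=-1, (6|13)=-1; (−1)^{0·1·6}·(-1)^1·(-1)^0 = -1.
v=3: a=3^0·(≡1), b=3^2·(≡2) mod 3; (1|3)=+1, (2|3)=-1; (−1)^{0·2·1}·(+1)^2·(-1)^0 = +1.
v=11: a=11^0·(≡9), b=11^1·(≡5) mod 11; (9|11)=+1, (5|11)=+1; (−1)^{0·1·5}·(+1)^1·(+1)^0 = +1.
(-2, -215215 / ℚ) ramifies at {5, 7, 13, ∞}: a division algebra.

[5, 7, 13, inf]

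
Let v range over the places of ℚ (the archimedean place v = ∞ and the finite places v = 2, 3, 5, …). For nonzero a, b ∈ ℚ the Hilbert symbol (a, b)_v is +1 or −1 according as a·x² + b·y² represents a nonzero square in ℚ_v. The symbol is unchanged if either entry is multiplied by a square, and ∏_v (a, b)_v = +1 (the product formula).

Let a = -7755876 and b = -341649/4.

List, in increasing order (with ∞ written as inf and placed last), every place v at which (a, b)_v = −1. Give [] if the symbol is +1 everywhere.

[2, 7, 17, inf]

(a, b) ≡ (-215441, -37961) mod (ℚ^×)²; places V = {2, 3, 7, 11, 17, 19, 23, 29, ∞}.
(a,b)_11: α=0, u≡4; β=1, v≡4 (mod 11); (4|11)=+1, (4|11)=+1; sign (−1)^0·+1^1·+1^0 = +1.
(a,b)_23: α=1, u≡14; β=0, v≡4 (mod 23); (14|23)=-1, (4|23)=+1; sign (−1)^0·-1^0·+1^1 = +1.
(a,b)_∞: sgn(-215441)=−, sgn(-37961)=−, so -1.
(a,b)_17: α=1, u≡1; β=1, v≡12 (mod 17); (1|17)=+1, (12|17)=-1; sign (−1)^0·+1^1·-1^1 = -1.
(a,b)_19: α=1, u≡11; β=0, v≡7 (mod 19); (11|19)=+1, (7|19)=+1; sign (−1)^0·+1^0·+1^1 = +1.
(a,b)_29: α=1, u≡23; β=1, v≡20 (mod 29); (23|29)=+1, (20|29)=+1; sign (−1)^0·+1^1·+1^1 = +1.
(a,b)_7: α=0, u≡5; β=1, v≡1 (mod 7); (5|7)=-1, (1|7)=+1; sign (−1)^0·-1^1·+1^0 = -1.
(a,b)_3: α=2, u≡1; β=2, v≡1 (mod 3); (1|3)=+1, (1|3)=+1; sign (−1)^0·+1^2·+1^2 = +1.
(a,b)_2: α=2, β=-2; u≡7, v≡7 (mod 8); ε(u)ε(v)=1·1, αω(v)=2·0, βω(u)=-2·0; sum ≡ 1  ⇒  -1.
(-215441, -37961 / ℚ) ramifies at {2, 7, 17, ∞}: a division algebra.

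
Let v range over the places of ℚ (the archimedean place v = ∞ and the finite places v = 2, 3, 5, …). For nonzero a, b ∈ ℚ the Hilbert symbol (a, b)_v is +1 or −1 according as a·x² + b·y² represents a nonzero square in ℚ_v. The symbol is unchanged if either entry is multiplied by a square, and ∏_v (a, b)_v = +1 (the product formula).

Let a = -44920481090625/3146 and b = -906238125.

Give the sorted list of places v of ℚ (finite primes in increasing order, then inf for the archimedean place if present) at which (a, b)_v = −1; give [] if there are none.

Mod squares: a ≡ -2730, b ≡ -221. Check v ∈ {∞, 2, 3, 5, 7, 11, 13, 17, 19}.
v=19: a=19^2·(≡16), b=19^0·(≡11) mod 19; (16|19)=+1, (11|19)=+1; (−1)^{2·0·9}·(+1)^0·(+1)^2 = +1.
v=2: v_2(a)=-1, v_2(b)=0; units ≡ 3, 3 (mod 8); ε·ε+αω+βω = 1·1+-1·1+0·1 ≡ 0  ⇒  (a,b)_2 = +1.
v=11: a=11^-2·(≡9), b=11^0·(≡10) mod 11; (9|11)=+1, (10|11)=-1; (−1)^{-2·0·5}·(+1)^0·(-1)^-2 = +1.
v=17: a=17^2·(≡3), b=17^1·(≡16) mod 17; (3|17)=-1, (16|17)=+1; (−1)^{2·1·8}·(-1)^1·(+1)^2 = -1.
v=7: a=7^1·(≡1), b=7^0·(≡5) mod 7; (1|7)=+1, (5|7)=-1; (−1)^{1·0·3}·(+1)^0·(-1)^1 = -1.
v=3: a=3^9·(≡2), b=3^8·(≡1) mod 3; (2|3)=-1, (1|3)=+1; (−1)^{9·8·1}·(-1)^8·(+1)^9 = +1.
v=5: a=5^5·(≡1), b=5^4·(≡4) mod 5; (1|5)=+1, (4|5)=+1; (−1)^{5·4·2}·(+1)^4·(+1)^5 = +1.
v=13: a=13^-1·(≡2), b=13^1·(≡3) mod 13; (2|13)=-1, (3|13)=+1; (−1)^{-1·1·6}·(-1)^1·(+1)^-1 = -1.
v=∞: -2730 < 0 and -221 < 0  ⇒  (a,b)_∞ = -1.
|Ram(-2730, -221)| = 4, even; anisotropic at {7, 13, 17, ∞}.

[7, 13, 17, inf]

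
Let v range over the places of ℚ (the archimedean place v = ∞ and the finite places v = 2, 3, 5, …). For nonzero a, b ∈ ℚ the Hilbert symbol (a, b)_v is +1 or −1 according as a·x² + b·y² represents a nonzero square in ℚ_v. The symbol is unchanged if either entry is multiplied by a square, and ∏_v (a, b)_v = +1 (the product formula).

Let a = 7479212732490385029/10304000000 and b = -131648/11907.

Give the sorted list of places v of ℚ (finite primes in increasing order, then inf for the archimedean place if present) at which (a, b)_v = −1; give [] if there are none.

(a, b) ≡ (119301, -51) mod (ℚ^×)²; places V = {2, 3, 5, 7, 11, 13, 17, 19, 23, ∞}.
(a,b)_13: α=5, u≡10; β=0, v≡10 (mod 13); (10|13)=+1, (10|13)=+1; sign (−1)^0·+1^0·+1^5 = +1.
(a,b)_23: α=-1, u≡12; β=0, v≡6 (mod 23); (12|23)=+1, (6|23)=+1; sign (−1)^0·+1^0·+1^-1 = +1.
(a,b)_17: α=6, u≡6; β=1, v≡6 (mod 17); (6|17)=-1, (6|17)=-1; sign (−1)^0·-1^1·-1^6 = -1.
(a,b)_7: α=-1, u≡5; β=-2, v≡3 (mod 7); (5|7)=-1, (3|7)=-1; sign (−1)^0·-1^-2·-1^-1 = -1.
(a,b)_11: α=4, u≡7; β=2, v≡9 (mod 11); (7|11)=-1, (9|11)=+1; sign (−1)^0·-1^2·+1^4 = +1.
(a,b)_19: α=1, u≡11; β=0, v≡9 (mod 19); (11|19)=+1, (9|19)=+1; sign (−1)^0·+1^0·+1^1 = +1.
(a,b)_3: α=1, u≡2; β=-5, v≡1 (mod 3); (2|3)=-1, (1|3)=+1; sign (−1)^1·-1^-5·+1^1 = +1.
(a,b)_2: α=-12, β=6; u≡5, v≡5 (mod 8); ε(u)ε(v)=0·0, αω(v)=-12·1, βω(u)=6·1; sum ≡ 0  ⇒  +1.
(a,b)_∞: sgn(119301)=+, sgn(-51)=−, so +1.
(a,b)_5: α=-6, u≡4; β=0, v≡1 (mod 5); (4|5)=+1, (1|5)=+1; sign (−1)^0·+1^0·+1^-6 = +1.
Ram(119301, -51) = {7, 17}; no ℚ_7-point on the conic.

[7, 17]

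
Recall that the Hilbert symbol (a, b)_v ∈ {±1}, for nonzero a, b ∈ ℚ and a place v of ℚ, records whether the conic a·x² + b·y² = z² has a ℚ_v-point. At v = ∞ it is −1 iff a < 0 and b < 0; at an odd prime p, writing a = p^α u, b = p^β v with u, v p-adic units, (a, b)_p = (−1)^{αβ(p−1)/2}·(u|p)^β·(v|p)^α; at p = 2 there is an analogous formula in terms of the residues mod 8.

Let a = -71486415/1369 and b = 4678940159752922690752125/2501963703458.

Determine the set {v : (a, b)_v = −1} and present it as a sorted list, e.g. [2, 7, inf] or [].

Mod squares: a ≡ -15015, b ≡ 2730. Check v ∈ {∞, 2, 3, 5, 7, 11, 13, 19, 23, 37, 43}.
v=13: a=13^1·(≡8), b=13^5·(≡6) mod 13; (8|13)=-1, (6|13)=-1; (−1)^{1·5·6}·(-1)^5·(-1)^1 = +1.
v=43: a=43^0·(≡17), b=43^-2·(≡13) mod 43; (17|43)=+1, (13|43)=+1; (−1)^{0·-2·21}·(+1)^-2·(+1)^0 = +1.
v=2: v_2(a)=0, v_2(b)=-1; units ≡ 1, 5 (mod 8); ε·ε+αω+βω = 0·0+0·1+-1·0 ≡ 0  ⇒  (a,b)_2 = +1.
v=3: a=3^3·(≡2), b=3^11·(≡1) mod 3; (2|3)=-1, (1|3)=+1; (−1)^{3·11·1}·(-1)^11·(+1)^3 = +1.
v=19: a=19^0·(≡2), b=19^-2·(≡15) mod 19; (2|19)=-1, (15|19)=-1; (−1)^{0·-2·9}·(-1)^-2·(-1)^0 = +1.
v=7: a=7^1·(≡1), b=7^5·(≡3) mod 7; (1|7)=+1, (3|7)=-1; (−1)^{1·5·3}·(+1)^5·(-1)^1 = +1.
v=5: a=5^1·(≡3), b=5^3·(≡4) mod 5; (3|5)=-1, (4|5)=+1; (−1)^{1·3·2}·(-1)^3·(+1)^1 = -1.
v=23: a=23^2·(≡3), b=23^4·(≡3) mod 23; (3|23)=+1, (3|23)=+1; (−1)^{2·4·11}·(+1)^4·(+1)^2 = +1.
v=37: a=37^-2·(≡27), b=37^-4·(≡20) mod 37; (27|37)=+1, (20|37)=-1; (−1)^{-2·-4·18}·(+1)^-4·(-1)^-2 = +1.
v=∞: -15015 < 0 and 2730 > 0  ⇒  (a,b)_∞ = +1.
v=11: a=11^1·(≡7), b=11^2·(≡10) mod 11; (7|11)=-1, (10|11)=-1; (−1)^{1·2·5}·(-1)^2·(-1)^1 = -1.
|Ram(-15015, 2730)| = 2, even; anisotropic at {5, 11}.

[5, 11]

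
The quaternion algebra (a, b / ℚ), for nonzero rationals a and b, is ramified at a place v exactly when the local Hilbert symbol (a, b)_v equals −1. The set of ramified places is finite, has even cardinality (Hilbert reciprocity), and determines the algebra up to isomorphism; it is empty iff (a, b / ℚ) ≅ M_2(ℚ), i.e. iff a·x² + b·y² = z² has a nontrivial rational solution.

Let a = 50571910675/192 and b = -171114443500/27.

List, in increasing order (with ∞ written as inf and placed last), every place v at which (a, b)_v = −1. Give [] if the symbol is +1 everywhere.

(a, b) ≡ (561, -2145) mod (ℚ^×)²; places V = {2, 3, 5, 7, 11, 13, 17, 23, ∞}.
(a,b)_23: α=2, u≡13; β=0, v≡17 (mod 23); (13|23)=+1, (17|23)=-1; sign (−1)^0·+1^0·-1^2 = +1.
(a,b)_7: α=0, u≡2; β=2, v≡4 (mod 7); (2|7)=+1, (4|7)=+1; sign (−1)^0·+1^2·+1^0 = +1.
(a,b)_3: α=-1, u≡1; β=-3, v≡2 (mod 3); (1|3)=+1, (2|3)=-1; sign (−1)^1·+1^-3·-1^-1 = +1.
(a,b)_2: α=-6, β=2; u≡1, v≡7 (mod 8); ε(u)ε(v)=0·1, αω(v)=-6·0, βω(u)=2·0; sum ≡ 0  ⇒  +1.
(a,b)_5: α=2, u≡1; β=3, v≡1 (mod 5); (1|5)=+1, (1|5)=+1; sign (−1)^0·+1^3·+1^2 = +1.
(a,b)_∞: sgn(561)=+, sgn(-2145)=−, so +1.
(a,b)_13: α=2, u≡8; β=3, v≡9 (mod 13); (8|13)=-1, (9|13)=+1; sign (−1)^0·-1^3·+1^2 = -1.
(a,b)_17: α=1, u≡1; β=2, v≡14 (mod 17); (1|17)=+1, (14|17)=-1; sign (−1)^0·+1^2·-1^1 = -1.
(a,b)_11: α=3, u≡10; β=1, v≡1 (mod 11); (10|11)=-1, (1|11)=+1; sign (−1)^1·-1^1·+1^3 = +1.
|Ram(561, -2145)| = 2, even; anisotropic at {13, 17}.

[13, 17]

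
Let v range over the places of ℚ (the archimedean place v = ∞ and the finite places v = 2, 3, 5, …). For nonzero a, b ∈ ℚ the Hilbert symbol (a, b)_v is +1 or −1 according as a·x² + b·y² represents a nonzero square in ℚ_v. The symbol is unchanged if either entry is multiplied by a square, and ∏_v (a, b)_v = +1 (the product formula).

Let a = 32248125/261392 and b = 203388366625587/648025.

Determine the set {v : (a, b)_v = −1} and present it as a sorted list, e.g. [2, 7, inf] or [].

[13, 17]

(a, b) ≡ (221, 187) mod (ℚ^×)²; places V = {2, 3, 5, 7, 11, 13, 17, 23, 31, ∞}.
(a,b)_7: α=2, u≡4; β=-2, v≡5 (mod 7); (4|7)=+1, (5|7)=-1; sign (−1)^0·+1^-2·-1^2 = +1.
(a,b)_2: α=-4, β=0; u≡5, v≡3 (mod 8); ε(u)ε(v)=0·1, αω(v)=-4·1, βω(u)=0·1; sum ≡ 0  ⇒  +1.
(a,b)_13: α=1, u≡4; β=4, v≡2 (mod 13); (4|13)=+1, (2|13)=-1; sign (−1)^0·+1^4·-1^1 = -1.
(a,b)_31: α=-2, u≡4; β=0, v≡9 (mod 31); (4|31)=+1, (9|31)=+1; sign (−1)^0·+1^0·+1^-2 = +1.
(a,b)_5: α=4, u≡1; β=-2, v≡2 (mod 5); (1|5)=+1, (2|5)=-1; sign (−1)^0·+1^-2·-1^4 = +1.
(a,b)_∞: sgn(221)=+, sgn(187)=+, so +1.
(a,b)_11: α=0, u≡3; β=5, v≡10 (mod 11); (3|11)=+1, (10|11)=-1; sign (−1)^0·+1^5·-1^0 = +1.
(a,b)_23: α=0, u≡20; β=-2, v≡4 (mod 23); (20|23)=-1, (4|23)=+1; sign (−1)^0·-1^-2·+1^0 = +1.
(a,b)_17: α=-1, u≡16; β=3, v≡11 (mod 17); (16|17)=+1, (11|17)=-1; sign (−1)^0·+1^3·-1^-1 = -1.
(a,b)_3: α=4, u≡2; β=2, v≡1 (mod 3); (2|3)=-1, (1|3)=+1; sign (−1)^0·-1^2·+1^4 = +1.
Ram(221, 187) = {13, 17}; no ℚ_13-point on the conic.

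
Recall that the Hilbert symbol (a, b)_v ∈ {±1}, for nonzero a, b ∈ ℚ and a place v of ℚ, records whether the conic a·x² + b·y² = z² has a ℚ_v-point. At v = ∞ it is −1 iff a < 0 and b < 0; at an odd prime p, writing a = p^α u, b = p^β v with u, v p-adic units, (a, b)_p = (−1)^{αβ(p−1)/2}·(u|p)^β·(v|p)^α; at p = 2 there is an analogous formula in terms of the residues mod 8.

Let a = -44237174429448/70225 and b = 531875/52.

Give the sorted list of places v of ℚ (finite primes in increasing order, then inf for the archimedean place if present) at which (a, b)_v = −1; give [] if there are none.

[2, 29]

Mod squares: a ≡ -207254242, b ≡ 11063. Check v ∈ {∞, 2, 3, 5, 7, 11, 13, 17, 19, 23, 29, 37, 53}.
v=29: a=29^1·(≡1), b=29^0·(≡12) mod 29; (1|29)=+1, (12|29)=-1; (−1)^{1·0·14}·(+1)^0·(-1)^1 = -1.
v=11: a=11^2·(≡1), b=11^0·(≡10) mod 11; (1|11)=+1, (10|11)=-1; (−1)^{2·0·5}·(+1)^0·(-1)^2 = +1.
v=7: a=7^2·(≡2), b=7^0·(≡5) mod 7; (2|7)=+1, (5|7)=-1; (−1)^{2·0·3}·(+1)^0·(-1)^2 = +1.
v=53: a=53^-2·(≡23), b=53^0·(≡33) mod 53; (23|53)=-1, (33|53)=-1; (−1)^{-2·0·26}·(-1)^0·(-1)^-2 = +1.
v=23: a=23^1·(≡16), b=23^1·(≡17) mod 23; (16|23)=+1, (17|23)=-1; (−1)^{1·1·11}·(+1)^1·(-1)^1 = +1.
v=13: a=13^1·(≡8), b=13^-1·(≡8) mod 13; (8|13)=-1, (8|13)=-1; (−1)^{1·-1·6}·(-1)^-1·(-1)^1 = +1.
v=5: a=5^-2·(≡3), b=5^4·(≡3) mod 5; (3|5)=-1, (3|5)=-1; (−1)^{-2·4·2}·(-1)^4·(-1)^-2 = +1.
v=37: a=37^1·(≡9), b=37^1·(≡21) mod 37; (9|37)=+1, (21|37)=+1; (−1)^{1·1·18}·(+1)^1·(+1)^1 = +1.
v=2: v_2(a)=3, v_2(b)=-2; units ≡ 7, 7 (mod 8); ε·ε+αω+βω = 1·1+3·0+-2·0 ≡ 1  ⇒  (a,b)_2 = -1.
v=17: a=17^1·(≡3), b=17^0·(≡13) mod 17; (3|17)=-1, (13|17)=+1; (−1)^{1·0·8}·(-1)^0·(+1)^1 = +1.
v=19: a=19^1·(≡18), b=19^0·(≡6) mod 19; (18|19)=-1, (6|19)=+1; (−1)^{1·0·9}·(-1)^0·(+1)^1 = +1.
v=∞: -207254242 < 0 and 11063 > 0  ⇒  (a,b)_∞ = +1.
v=3: a=3^2·(≡2), b=3^0·(≡2) mod 3; (2|3)=-1, (2|3)=-1; (−1)^{2·0·1}·(-1)^0·(-1)^2 = +1.
Ram(-207254242, 11063) = {2, 29}; no ℚ_2-point on the conic.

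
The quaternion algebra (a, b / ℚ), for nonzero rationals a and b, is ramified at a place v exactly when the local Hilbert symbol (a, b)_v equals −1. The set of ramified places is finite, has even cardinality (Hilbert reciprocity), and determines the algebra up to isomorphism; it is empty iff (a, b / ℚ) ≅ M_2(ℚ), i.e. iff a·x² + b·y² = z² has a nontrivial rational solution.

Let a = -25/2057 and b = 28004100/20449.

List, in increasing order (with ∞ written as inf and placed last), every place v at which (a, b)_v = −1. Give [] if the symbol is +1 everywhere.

Mod squares: a ≡ -17, b ≡ 969. Check v ∈ {∞, 2, 3, 5, 11, 13, 17, 19}.
v=2: v_2(a)=0, v_2(b)=2; units ≡ 7, 1 (mod 8); ε·ε+αω+βω = 1·0+0·0+2·0 ≡ 0  ⇒  (a,b)_2 = +1.
v=19: a=19^0·(≡14), b=19^1·(≡14) mod 19; (14|19)=-1, (14|19)=-1; (−1)^{0·1·9}·(-1)^1·(-1)^0 = -1.
v=5: a=5^2·(≡2), b=5^2·(≡1) mod 5; (2|5)=-1, (1|5)=+1; (−1)^{2·2·2}·(-1)^2·(+1)^2 = +1.
v=17: a=17^-1·(≡13), b=17^3·(≡6) mod 17; (13|17)=+1, (6|17)=-1; (−1)^{-1·3·8}·(+1)^3·(-1)^-1 = -1.
v=13: a=13^0·(≡9), b=13^-2·(≡5) mod 13; (9|13)=+1, (5|13)=-1; (−1)^{0·-2·6}·(+1)^-2·(-1)^0 = +1.
v=3: a=3^0·(≡1), b=3^1·(≡2) mod 3; (1|3)=+1, (2|3)=-1; (−1)^{0·1·1}·(+1)^1·(-1)^0 = +1.
v=11: a=11^-2·(≡5), b=11^-2·(≡9) mod 11; (5|11)=+1, (9|11)=+1; (−1)^{-2·-2·5}·(+1)^-2·(+1)^-2 = +1.
v=∞: -17 < 0 and 969 > 0  ⇒  (a,b)_∞ = +1.
(-17, 969 / ℚ) ramifies at {17, 19}: a division algebra.

[17, 19]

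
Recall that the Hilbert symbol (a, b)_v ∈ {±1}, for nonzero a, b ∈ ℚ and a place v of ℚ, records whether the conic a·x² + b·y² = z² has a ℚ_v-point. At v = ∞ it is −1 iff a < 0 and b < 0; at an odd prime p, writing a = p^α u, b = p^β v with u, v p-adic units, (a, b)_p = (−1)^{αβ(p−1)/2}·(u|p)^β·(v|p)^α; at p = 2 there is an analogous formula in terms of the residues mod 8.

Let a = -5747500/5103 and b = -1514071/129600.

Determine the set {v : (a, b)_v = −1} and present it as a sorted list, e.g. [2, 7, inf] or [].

(a, b) ≡ (-133, -31) mod (ℚ^×)²; places V = {2, 3, 5, 7, 11, 13, 17, 19, 31, ∞}.
(a,b)_3: α=-6, u≡2; β=-4, v≡2 (mod 3); (2|3)=-1, (2|3)=-1; sign (−1)^0·-1^-4·-1^-6 = +1.
(a,b)_11: α=2, u≡2; β=0, v≡10 (mod 11); (2|11)=-1, (10|11)=-1; sign (−1)^0·-1^0·-1^2 = +1.
(a,b)_19: α=1, u≡12; β=0, v≡1 (mod 19); (12|19)=-1, (1|19)=+1; sign (−1)^0·-1^0·+1^1 = +1.
(a,b)_7: α=-1, u≡4; β=0, v≡4 (mod 7); (4|7)=+1, (4|7)=+1; sign (−1)^0·+1^0·+1^-1 = +1.
(a,b)_2: α=2, β=-6; u≡3, v≡1 (mod 8); ε(u)ε(v)=1·0, αω(v)=2·0, βω(u)=-6·1; sum ≡ 0  ⇒  +1.
(a,b)_∞: sgn(-133)=−, sgn(-31)=−, so -1.
(a,b)_5: α=4, u≡3; β=-2, v≡1 (mod 5); (3|5)=-1, (1|5)=+1; sign (−1)^0·-1^-2·+1^4 = +1.
(a,b)_31: α=0, u≡29; β=1, v≡24 (mod 31); (29|31)=-1, (24|31)=-1; sign (−1)^0·-1^1·-1^0 = -1.
(a,b)_17: α=0, u≡10; β=2, v≡11 (mod 17); (10|17)=-1, (11|17)=-1; sign (−1)^0·-1^2·-1^0 = +1.
(a,b)_13: α=0, u≡3; β=2, v≡8 (mod 13); (3|13)=+1, (8|13)=-1; sign (−1)^0·+1^2·-1^0 = +1.
Ram(-133, -31) = {31, ∞}; no ℚ_31-point on the conic.

[31, inf]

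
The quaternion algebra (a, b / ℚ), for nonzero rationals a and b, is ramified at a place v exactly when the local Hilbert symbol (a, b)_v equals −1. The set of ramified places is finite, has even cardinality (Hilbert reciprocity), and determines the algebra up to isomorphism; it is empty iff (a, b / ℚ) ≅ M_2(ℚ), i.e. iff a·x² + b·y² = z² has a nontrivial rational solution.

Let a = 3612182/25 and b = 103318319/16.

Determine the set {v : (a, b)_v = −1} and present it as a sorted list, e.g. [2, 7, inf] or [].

Mod squares: a ≡ 73718, b ≡ 611351. Check v ∈ {∞, 2, 5, 7, 13, 29, 31, 37, 41}.
v=∞: 73718 > 0 and 611351 > 0  ⇒  (a,b)_∞ = +1.
v=41: a=41^1·(≡3), b=41^1·(≡19) mod 41; (3|41)=-1, (19|41)=-1; (−1)^{1·1·20}·(-1)^1·(-1)^1 = +1.
v=31: a=31^1·(≡27), b=31^1·(≡16) mod 31; (27|31)=-1, (16|31)=+1; (−1)^{1·1·15}·(-1)^1·(+1)^1 = +1.
v=29: a=29^1·(≡21), b=29^0·(≡3) mod 29; (21|29)=-1, (3|29)=-1; (−1)^{1·0·14}·(-1)^0·(-1)^1 = -1.
v=5: a=5^-2·(≡2), b=5^0·(≡4) mod 5; (2|5)=-1, (4|5)=+1; (−1)^{-2·0·2}·(-1)^0·(+1)^-2 = +1.
v=13: a=13^0·(≡11), b=13^3·(≡2) mod 13; (11|13)=-1, (2|13)=-1; (−1)^{0·3·6}·(-1)^3·(-1)^0 = -1.
v=37: a=37^0·(≡23), b=37^1·(≡16) mod 37; (23|37)=-1, (16|37)=+1; (−1)^{0·1·18}·(-1)^1·(+1)^0 = -1.
v=2: v_2(a)=1, v_2(b)=-4; units ≡ 3, 7 (mod 8); ε·ε+αω+βω = 1·1+1·0+-4·1 ≡ 1  ⇒  (a,b)_2 = -1.
v=7: a=7^2·(≡2), b=7^0·(≡3) mod 7; (2|7)=+1, (3|7)=-1; (−1)^{2·0·3}·(+1)^0·(-1)^2 = +1.
(73718, 611351 / ℚ) ramifies at {2, 13, 29, 37}: a division algebra.

[2, 13, 29, 37]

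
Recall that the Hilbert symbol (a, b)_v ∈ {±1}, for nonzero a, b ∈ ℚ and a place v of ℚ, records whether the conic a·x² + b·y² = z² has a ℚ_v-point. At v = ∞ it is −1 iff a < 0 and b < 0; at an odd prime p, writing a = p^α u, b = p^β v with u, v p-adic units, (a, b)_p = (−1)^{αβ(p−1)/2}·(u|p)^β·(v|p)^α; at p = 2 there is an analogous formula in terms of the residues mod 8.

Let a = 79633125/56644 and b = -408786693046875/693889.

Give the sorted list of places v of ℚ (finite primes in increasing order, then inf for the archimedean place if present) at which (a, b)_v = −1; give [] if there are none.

[5, 13]

Mod squares: a ≡ 13, b ≡ -195. Check v ∈ {∞, 2, 3, 5, 7, 11, 13, 17}.
v=13: a=13^1·(≡4), b=13^3·(≡7) mod 13; (4|13)=+1, (7|13)=-1; (−1)^{1·3·6}·(+1)^3·(-1)^1 = -1.
v=3: a=3^4·(≡1), b=3^9·(≡1) mod 3; (1|3)=+1, (1|3)=+1; (−1)^{4·9·1}·(+1)^9·(+1)^4 = +1.
v=7: a=7^-2·(≡5), b=7^-4·(≡2) mod 7; (5|7)=-1, (2|7)=+1; (−1)^{-2·-4·3}·(-1)^-4·(+1)^-2 = +1.
v=2: v_2(a)=-2, v_2(b)=0; units ≡ 5, 5 (mod 8); ε·ε+αω+βω = 0·0+-2·1+0·1 ≡ 0  ⇒  (a,b)_2 = +1.
v=11: a=11^2·(≡10), b=11^2·(≡4) mod 11; (10|11)=-1, (4|11)=+1; (−1)^{2·2·5}·(-1)^2·(+1)^2 = +1.
v=5: a=5^4·(≡2), b=5^7·(≡1) mod 5; (2|5)=-1, (1|5)=+1; (−1)^{4·7·2}·(-1)^7·(+1)^4 = -1.
v=17: a=17^-2·(≡16), b=17^-2·(≡9) mod 17; (16|17)=+1, (9|17)=+1; (−1)^{-2·-2·8}·(+1)^-2·(+1)^-2 = +1.
v=∞: 13 > 0 and -195 < 0  ⇒  (a,b)_∞ = +1.
Ram(13, -195) = {5, 13}; no ℚ_5-point on the conic.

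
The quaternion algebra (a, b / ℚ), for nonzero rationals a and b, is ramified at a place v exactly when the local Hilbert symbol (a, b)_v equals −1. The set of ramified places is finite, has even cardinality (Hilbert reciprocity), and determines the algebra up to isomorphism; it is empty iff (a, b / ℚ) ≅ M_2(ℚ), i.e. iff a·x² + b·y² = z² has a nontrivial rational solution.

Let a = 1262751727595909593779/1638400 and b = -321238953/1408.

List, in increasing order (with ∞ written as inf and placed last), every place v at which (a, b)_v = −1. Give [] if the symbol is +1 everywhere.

Mod squares: a ≡ 51, b ≡ -374. Check v ∈ {∞, 2, 3, 5, 7, 11, 17, 23}.
v=23: a=23^6·(≡10), b=23^2·(≡7) mod 23; (10|23)=-1, (7|23)=-1; (−1)^{6·2·11}·(-1)^2·(-1)^6 = +1.
v=∞: 51 > 0 and -374 < 0  ⇒  (a,b)_∞ = +1.
v=2: v_2(a)=-16, v_2(b)=-7; units ≡ 3, 5 (mod 8); ε·ε+αω+βω = 1·0+-16·1+-7·1 ≡ 1  ⇒  (a,b)_2 = -1.
v=7: a=7^0·(≡2), b=7^2·(≡2) mod 7; (2|7)=+1, (2|7)=+1; (−1)^{0·2·3}·(+1)^2·(+1)^0 = +1.
v=17: a=17^3·(≡12), b=17^1·(≡14) mod 17; (12|17)=-1, (14|17)=-1; (−1)^{3·1·8}·(-1)^1·(-1)^3 = +1.
v=3: a=3^15·(≡2), b=3^6·(≡1) mod 3; (2|3)=-1, (1|3)=+1; (−1)^{15·6·1}·(-1)^6·(+1)^15 = +1.
v=5: a=5^-2·(≡4), b=5^0·(≡4) mod 5; (4|5)=+1, (4|5)=+1; (−1)^{-2·0·2}·(+1)^0·(+1)^-2 = +1.
v=11: a=11^2·(≡8), b=11^-1·(≡6) mod 11; (8|11)=-1, (6|11)=-1; (−1)^{2·-1·5}·(-1)^-1·(-1)^2 = -1.
(51, -374 / ℚ) ramifies at {2, 11}: a division algebra.

[2, 11]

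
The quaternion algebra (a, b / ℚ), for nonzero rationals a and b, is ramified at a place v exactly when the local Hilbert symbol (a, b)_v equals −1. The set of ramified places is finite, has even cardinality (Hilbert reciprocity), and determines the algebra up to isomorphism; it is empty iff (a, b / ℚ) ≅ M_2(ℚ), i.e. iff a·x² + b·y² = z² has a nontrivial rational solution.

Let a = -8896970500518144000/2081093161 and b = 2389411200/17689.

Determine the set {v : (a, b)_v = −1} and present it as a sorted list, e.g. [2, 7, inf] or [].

(a, b) ≡ (-5610, 102) mod (ℚ^×)²; places V = {2, 3, 5, 7, 11, 17, 19, ∞}.
(a,b)_2: α=11, β=7; u≡3, v≡3 (mod 8); ε(u)ε(v)=1·1, αω(v)=11·1, βω(u)=7·1; sum ≡ 1  ⇒  -1.
(a,b)_3: α=1, u≡2; β=1, v≡1 (mod 3); (2|3)=-1, (1|3)=+1; sign (−1)^1·-1^1·+1^1 = +1.
(a,b)_17: α=3, u≡12; β=1, v≡11 (mod 17); (12|17)=-1, (11|17)=-1; sign (−1)^0·-1^1·-1^3 = +1.
(a,b)_7: α=-8, u≡4; β=-2, v≡2 (mod 7); (4|7)=+1, (2|7)=+1; sign (−1)^0·+1^-2·+1^-8 = +1.
(a,b)_19: α=-2, u≡18; β=-2, v≡9 (mod 19); (18|19)=-1, (9|19)=+1; sign (−1)^0·-1^-2·+1^-2 = +1.
(a,b)_5: α=3, u≡3; β=2, v≡2 (mod 5); (3|5)=-1, (2|5)=-1; sign (−1)^0·-1^2·-1^3 = -1.
(a,b)_11: α=9, u≡2; β=4, v≡4 (mod 11); (2|11)=-1, (4|11)=+1; sign (−1)^0·-1^4·+1^9 = +1.
(a,b)_∞: sgn(-5610)=−, sgn(102)=+, so +1.
|Ram(-5610, 102)| = 2, even; anisotropic at {2, 5}.

[2, 5]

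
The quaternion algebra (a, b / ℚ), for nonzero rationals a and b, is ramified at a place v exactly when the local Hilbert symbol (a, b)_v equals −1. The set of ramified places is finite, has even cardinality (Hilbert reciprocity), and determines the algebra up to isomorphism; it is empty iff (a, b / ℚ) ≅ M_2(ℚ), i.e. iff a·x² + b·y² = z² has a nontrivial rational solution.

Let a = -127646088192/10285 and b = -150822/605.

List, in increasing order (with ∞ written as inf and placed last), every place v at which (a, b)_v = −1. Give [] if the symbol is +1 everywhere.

[2, 3, 5, 17, 19, inf]

Mod squares: a ≡ -7395, b ≡ -190. Check v ∈ {∞, 2, 3, 5, 7, 11, 17, 19, 29}.
v=5: a=5^-1·(≡4), b=5^-1·(≡3) mod 5; (4|5)=+1, (3|5)=-1; (−1)^{-1·-1·2}·(+1)^-1·(-1)^-1 = -1.
v=19: a=19^2·(≡18), b=19^1·(≡5) mod 19; (18|19)=-1, (5|19)=+1; (−1)^{2·1·9}·(-1)^1·(+1)^2 = -1.
v=29: a=29^1·(≡22), b=29^0·(≡20) mod 29; (22|29)=+1, (20|29)=+1; (−1)^{1·0·14}·(+1)^0·(+1)^1 = +1.
v=17: a=17^-1·(≡5), b=17^0·(≡7) mod 17; (5|17)=-1, (7|17)=-1; (−1)^{-1·0·8}·(-1)^0·(-1)^-1 = -1.
v=7: a=7^2·(≡1), b=7^2·(≡3) mod 7; (1|7)=+1, (3|7)=-1; (−1)^{2·2·3}·(+1)^2·(-1)^2 = +1.
v=2: v_2(a)=10, v_2(b)=1; units ≡ 5, 1 (mod 8); ε·ε+αω+βω = 0·0+10·0+1·1 ≡ 1  ⇒  (a,b)_2 = -1.
v=11: a=11^-2·(≡6), b=11^-2·(≡2) mod 11; (6|11)=-1, (2|11)=-1; (−1)^{-2·-2·5}·(-1)^-2·(-1)^-2 = +1.
v=∞: -7395 < 0 and -190 < 0  ⇒  (a,b)_∞ = -1.
v=3: a=3^5·(≡1), b=3^4·(≡2) mod 3; (1|3)=+1, (2|3)=-1; (−1)^{5·4·1}·(+1)^4·(-1)^5 = -1.
(-7395, -190 / ℚ) ramifies at {2, 3, 5, 17, 19, ∞}: a division algebra.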